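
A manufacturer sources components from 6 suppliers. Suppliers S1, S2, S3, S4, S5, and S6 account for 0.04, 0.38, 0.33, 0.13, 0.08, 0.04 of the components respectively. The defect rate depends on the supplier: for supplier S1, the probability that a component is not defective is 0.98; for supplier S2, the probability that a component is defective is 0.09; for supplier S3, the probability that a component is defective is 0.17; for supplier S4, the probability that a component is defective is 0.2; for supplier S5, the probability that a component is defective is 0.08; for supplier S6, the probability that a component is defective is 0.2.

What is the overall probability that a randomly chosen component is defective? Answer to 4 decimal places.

P(D|S1) = 1 − 0.98 = 0.02.
Summing over the partition,
P(D) = P(D|S1)·P(S1) + P(D|S2)·P(S2) + P(D|S3)·P(S3) + P(D|S4)·P(S4) + P(D|S5)·P(S5) + P(D|S6)·P(S6)
      = 0.02·0.04 + 0.09·0.38 + 0.17·0.33 + 0.2·0.13 + 0.08·0.08 + 0.2·0.04
      = 0.0008 + 0.0342 + 0.0561 + 0.026 + 0.0064 + 0.008 = 0.1315

P(D) ≈ 0.1315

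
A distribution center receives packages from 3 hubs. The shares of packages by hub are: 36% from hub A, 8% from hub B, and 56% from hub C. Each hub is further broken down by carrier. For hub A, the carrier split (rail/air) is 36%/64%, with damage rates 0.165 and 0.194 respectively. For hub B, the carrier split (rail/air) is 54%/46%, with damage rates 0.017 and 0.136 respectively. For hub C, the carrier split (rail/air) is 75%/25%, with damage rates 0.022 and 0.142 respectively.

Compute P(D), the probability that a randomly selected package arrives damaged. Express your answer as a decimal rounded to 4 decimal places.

P(D) ≈ 0.1009

P(D|A) = 0.36·0.165 + 0.64·0.194 = 0.0594 + 0.12416 = 0.18356
P(D|B) = 0.54·0.017 + 0.46·0.136 = 0.00918 + 0.06256 = 0.07174
P(D|C) = 0.75·0.022 + 0.25·0.142 = 0.0165 + 0.0355 = 0.052
Then overall,
P(D) = 0.36·0.18356 + 0.08·0.07174 + 0.56·0.052
      = 0.0660816 + 0.0057392 + 0.02912 = 0.1009408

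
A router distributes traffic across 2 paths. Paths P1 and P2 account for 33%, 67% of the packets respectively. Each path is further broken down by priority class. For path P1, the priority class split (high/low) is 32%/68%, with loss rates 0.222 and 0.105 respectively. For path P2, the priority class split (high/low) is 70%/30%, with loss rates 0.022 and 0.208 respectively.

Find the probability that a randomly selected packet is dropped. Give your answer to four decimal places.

P(L) ≈ 0.0991

P(L|P1) = 0.32·0.222 + 0.68·0.105 = 0.07104 + 0.0714 = 0.14244
P(L|P2) = 0.7·0.022 + 0.3·0.208 = 0.0154 + 0.0624 = 0.0778
By total probability over the outer partition,
P(L) = 0.33·0.14244 + 0.67·0.0778
      = 0.0470052 + 0.052126 = 0.0991312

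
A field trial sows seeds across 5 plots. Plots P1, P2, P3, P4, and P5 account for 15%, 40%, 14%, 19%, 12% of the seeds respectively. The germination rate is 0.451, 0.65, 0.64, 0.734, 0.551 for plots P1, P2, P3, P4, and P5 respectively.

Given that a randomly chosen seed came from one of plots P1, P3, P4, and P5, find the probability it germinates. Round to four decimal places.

P(G|S) ≈ 0.6047

Let S = {P1, P3, P4, P5}.
P(S) = 0.15 + 0.14 + 0.19 + 0.12 = 0.6.
P(G ∩ S) = 0.451·0.15 + 0.64·0.14 + 0.734·0.19 + 0.551·0.12 = 0.06765 + 0.0896 + 0.13946 + 0.06612 = 0.36283.
P(G | S) = 0.36283 / 0.6 = 0.604717…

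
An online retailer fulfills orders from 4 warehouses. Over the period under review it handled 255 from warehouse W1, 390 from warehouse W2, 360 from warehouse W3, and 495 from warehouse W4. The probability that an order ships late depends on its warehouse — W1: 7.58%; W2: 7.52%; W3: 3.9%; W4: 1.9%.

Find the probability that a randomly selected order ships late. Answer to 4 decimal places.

Total: 255 + 390 + 360 + 495 = 1500.
P(W1) = 255/1500 = 0.17. P(W2) = 390/1500 = 0.26. P(W3) = 360/1500 = 0.24. P(W4) = 495/1500 = 0.33.
P(L) = P(L|W1)·P(W1) + P(L|W2)·P(W2) + P(L|W3)·P(W3) + P(L|W4)·P(W4)
      = 0.0758·0.17 + 0.0752·0.26 + 0.039·0.24 + 0.019·0.33
      = 0.012886 + 0.019552 + 0.00936 + 0.00627 = 0.048068

P(L) ≈ 0.0481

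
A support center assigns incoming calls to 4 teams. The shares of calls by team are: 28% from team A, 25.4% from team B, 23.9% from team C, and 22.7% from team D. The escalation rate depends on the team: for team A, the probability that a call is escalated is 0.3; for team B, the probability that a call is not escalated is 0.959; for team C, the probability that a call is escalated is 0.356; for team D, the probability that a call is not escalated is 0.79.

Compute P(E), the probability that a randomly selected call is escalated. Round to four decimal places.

P(E|B) = 1 − 0.959 = 0.041.
P(E|D) = 1 − 0.79 = 0.21.
P(E) = P(E|A)·P(A) + P(E|B)·P(B) + P(E|C)·P(C) + P(E|D)·P(D)
      = 0.3·0.28 + 0.041·0.254 + 0.356·0.239 + 0.21·0.227
      = 0.084 + 0.010414 + 0.085084 + 0.04767 = 0.227168

P(E) ≈ 0.2272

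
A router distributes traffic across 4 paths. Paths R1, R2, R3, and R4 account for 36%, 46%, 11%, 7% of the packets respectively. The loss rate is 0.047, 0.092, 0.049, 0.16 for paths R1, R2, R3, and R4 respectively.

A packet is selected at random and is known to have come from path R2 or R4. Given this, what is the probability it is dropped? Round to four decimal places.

P(L|S) ≈ 0.1010

Let S = {R2, R4}.
P(S) = 0.46 + 0.07 = 0.53.
P(L ∩ S) = 0.092·0.46 + 0.16·0.07 = 0.04232 + 0.0112 = 0.05352.
P(L | S) = 0.05352 / 0.53 = 0.100981…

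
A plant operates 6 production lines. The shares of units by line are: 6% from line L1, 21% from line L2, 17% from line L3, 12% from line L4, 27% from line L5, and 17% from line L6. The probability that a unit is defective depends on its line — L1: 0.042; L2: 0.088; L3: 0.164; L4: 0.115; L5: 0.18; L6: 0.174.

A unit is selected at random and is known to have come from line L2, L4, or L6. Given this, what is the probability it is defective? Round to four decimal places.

Let S = {L2, L4, L6}.
P(S) = 0.21 + 0.12 + 0.17 = 0.5.
P(D ∩ S) = 0.088·0.21 + 0.115·0.12 + 0.174·0.17 = 0.01848 + 0.0138 + 0.02958 = 0.06186.
P(D | S) = 0.06186 / 0.5 = 0.123720…

0.1237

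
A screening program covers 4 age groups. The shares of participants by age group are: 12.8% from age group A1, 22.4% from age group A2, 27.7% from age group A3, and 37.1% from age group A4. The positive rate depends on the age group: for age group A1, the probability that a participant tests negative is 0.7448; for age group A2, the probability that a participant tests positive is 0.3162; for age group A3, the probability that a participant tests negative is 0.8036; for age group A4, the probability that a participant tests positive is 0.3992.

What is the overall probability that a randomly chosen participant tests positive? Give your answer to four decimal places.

P(T|A1) = 1 − 0.7448 = 0.2552.
P(T|A3) = 1 − 0.8036 = 0.1964.
P(T) = P(T|A1)·P(A1) + P(T|A2)·P(A2) + P(T|A3)·P(A3) + P(T|A4)·P(A4)
      = 0.2552·0.128 + 0.3162·0.224 + 0.1964·0.277 + 0.3992·0.371
      = 0.0326656 + 0.0708288 + 0.0544028 + 0.1481032 = 0.3060004

0.3060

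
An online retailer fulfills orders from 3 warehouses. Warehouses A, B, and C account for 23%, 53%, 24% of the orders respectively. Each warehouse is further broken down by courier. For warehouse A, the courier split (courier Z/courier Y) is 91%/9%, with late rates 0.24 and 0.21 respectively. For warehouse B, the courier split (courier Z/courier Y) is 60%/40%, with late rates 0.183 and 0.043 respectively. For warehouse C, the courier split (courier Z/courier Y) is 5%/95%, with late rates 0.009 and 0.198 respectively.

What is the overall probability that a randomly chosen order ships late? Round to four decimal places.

P(L|A) = 0.91·0.24 + 0.09·0.21 = 0.2184 + 0.0189 = 0.2373
P(L|B) = 0.6·0.183 + 0.4·0.043 = 0.1098 + 0.0172 = 0.127
P(L|C) = 0.05·0.009 + 0.95·0.198 = 0.00045 + 0.1881 = 0.18855
Then overall,
P(L) = 0.23·0.2373 + 0.53·0.127 + 0.24·0.18855
      = 0.054579 + 0.06731 + 0.045252 = 0.167141

P(L) ≈ 0.1671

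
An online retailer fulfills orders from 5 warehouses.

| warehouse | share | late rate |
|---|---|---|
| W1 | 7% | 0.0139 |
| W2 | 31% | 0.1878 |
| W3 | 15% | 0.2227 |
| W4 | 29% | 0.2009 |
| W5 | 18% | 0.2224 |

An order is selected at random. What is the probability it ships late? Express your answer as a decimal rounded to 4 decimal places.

0.1909

P(L) = P(L|W1)·P(W1) + P(L|W2)·P(W2) + P(L|W3)·P(W3) + P(L|W4)·P(W4) + P(L|W5)·P(W5)
      = 0.0139·0.07 + 0.1878·0.31 + 0.2227·0.15 + 0.2009·0.29 + 0.2224·0.18
      = 0.000973 + 0.058218 + 0.033405 + 0.058261 + 0.040032 = 0.190889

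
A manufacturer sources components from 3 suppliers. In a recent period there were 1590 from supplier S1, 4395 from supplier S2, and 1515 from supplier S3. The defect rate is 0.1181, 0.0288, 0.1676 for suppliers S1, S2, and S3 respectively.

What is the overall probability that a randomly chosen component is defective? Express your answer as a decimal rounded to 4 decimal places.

P(D) ≈ 0.0758

Total: 1590 + 4395 + 1515 = 7500.
P(S1) = 1590/7500 = 0.212. P(S2) = 4395/7500 = 0.586. P(S3) = 1515/7500 = 0.202.
By the law of total probability,
P(D) = P(D|S1)·P(S1) + P(D|S2)·P(S2) + P(D|S3)·P(S3)
      = 0.1181·0.212 + 0.0288·0.586 + 0.1676·0.202
      = 0.0250372 + 0.0168768 + 0.0338552 = 0.0757692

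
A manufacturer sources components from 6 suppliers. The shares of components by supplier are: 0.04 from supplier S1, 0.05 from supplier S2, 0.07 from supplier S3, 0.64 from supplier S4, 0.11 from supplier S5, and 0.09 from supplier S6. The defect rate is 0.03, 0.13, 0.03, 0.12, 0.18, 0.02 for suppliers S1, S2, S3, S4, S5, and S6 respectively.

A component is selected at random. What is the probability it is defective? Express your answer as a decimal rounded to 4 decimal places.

P(D) = P(D|S1)·P(S1) + P(D|S2)·P(S2) + P(D|S3)·P(S3) + P(D|S4)·P(S4) + P(D|S5)·P(S5) + P(D|S6)·P(S6)
      = 0.03·0.04 + 0.13·0.05 + 0.03·0.07 + 0.12·0.64 + 0.18·0.11 + 0.02·0.09
      = 0.0012 + 0.0065 + 0.0021 + 0.0768 + 0.0198 + 0.0018 = 0.1082

0.1082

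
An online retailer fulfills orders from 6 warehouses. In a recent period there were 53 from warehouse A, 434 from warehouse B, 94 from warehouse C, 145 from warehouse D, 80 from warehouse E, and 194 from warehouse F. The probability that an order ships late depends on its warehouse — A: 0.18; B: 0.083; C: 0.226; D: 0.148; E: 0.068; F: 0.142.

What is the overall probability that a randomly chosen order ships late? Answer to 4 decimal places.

P(L) ≈ 0.1213

Total: 53 + 434 + 94 + 145 + 80 + 194 = 1000.
P(A) = 53/1000 = 0.053. P(B) = 434/1000 = 0.434. P(C) = 94/1000 = 0.094. P(D) = 145/1000 = 0.145. P(E) = 80/1000 = 0.08. P(F) = 194/1000 = 0.194.
Using total probability over the partition,
P(L) = P(L|A)·P(A) + P(L|B)·P(B) + P(L|C)·P(C) + P(L|D)·P(D) + P(L|E)·P(E) + P(L|F)·P(F)
      = 0.18·0.053 + 0.083·0.434 + 0.226·0.094 + 0.148·0.145 + 0.068·0.08 + 0.142·0.194
      = 0.00954 + 0.036022 + 0.021244 + 0.02146 + 0.00544 + 0.027548 = 0.121254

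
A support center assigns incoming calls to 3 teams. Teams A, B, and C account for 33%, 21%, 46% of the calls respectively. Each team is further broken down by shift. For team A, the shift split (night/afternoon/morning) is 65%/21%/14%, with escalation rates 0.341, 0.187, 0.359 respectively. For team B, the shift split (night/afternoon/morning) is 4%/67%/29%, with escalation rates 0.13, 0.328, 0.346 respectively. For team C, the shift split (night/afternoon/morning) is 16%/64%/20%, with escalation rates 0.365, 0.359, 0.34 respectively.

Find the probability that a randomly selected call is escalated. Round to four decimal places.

P(E|A) = 0.65·0.341 + 0.21·0.187 + 0.14·0.359 = 0.22165 + 0.03927 + 0.05026 = 0.31118
P(E|B) = 0.04·0.13 + 0.67·0.328 + 0.29·0.346 = 0.0052 + 0.21976 + 0.10034 = 0.3253
P(E|C) = 0.16·0.365 + 0.64·0.359 + 0.2·0.34 = 0.0584 + 0.22976 + 0.068 = 0.35616
Then overall,
P(E) = 0.33·0.31118 + 0.21·0.3253 + 0.46·0.35616
      = 0.1026894 + 0.068313 + 0.1638336 = 0.334836

P(E) ≈ 0.3348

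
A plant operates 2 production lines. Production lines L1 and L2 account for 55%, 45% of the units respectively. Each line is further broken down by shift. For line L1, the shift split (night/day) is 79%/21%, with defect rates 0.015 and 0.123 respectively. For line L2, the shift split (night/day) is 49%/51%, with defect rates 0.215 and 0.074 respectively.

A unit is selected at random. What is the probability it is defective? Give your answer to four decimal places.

0.0851

P(D|L1) = 0.79·0.015 + 0.21·0.123 = 0.01185 + 0.02583 = 0.03768
P(D|L2) = 0.49·0.215 + 0.51·0.074 = 0.10535 + 0.03774 = 0.14309
Then overall,
P(D) = 0.55·0.03768 + 0.45·0.14309
      = 0.020724 + 0.0643905 = 0.0851145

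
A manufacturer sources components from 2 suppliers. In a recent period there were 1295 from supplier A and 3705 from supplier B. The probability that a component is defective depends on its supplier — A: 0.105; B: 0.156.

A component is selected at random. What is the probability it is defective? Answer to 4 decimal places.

Total: 1295 + 3705 = 5000.
P(A) = 1295/5000 = 0.259. P(B) = 3705/5000 = 0.741.
P(D) = P(D|A)·P(A) + P(D|B)·P(B)
      = 0.105·0.259 + 0.156·0.741
      = 0.027195 + 0.115596 = 0.142791

P(D) ≈ 0.1428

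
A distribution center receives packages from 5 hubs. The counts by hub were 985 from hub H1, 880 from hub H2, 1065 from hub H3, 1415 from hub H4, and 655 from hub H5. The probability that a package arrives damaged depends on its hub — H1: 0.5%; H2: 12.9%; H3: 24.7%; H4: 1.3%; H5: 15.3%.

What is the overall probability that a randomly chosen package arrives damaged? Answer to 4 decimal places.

Total: 985 + 880 + 1065 + 1415 + 655 = 5000.
P(H1) = 985/5000 = 0.197. P(H2) = 880/5000 = 0.176. P(H3) = 1065/5000 = 0.213. P(H4) = 1415/5000 = 0.283. P(H5) = 655/5000 = 0.131.
P(D) = P(D|H1)·P(H1) + P(D|H2)·P(H2) + P(D|H3)·P(H3) + P(D|H4)·P(H4) + P(D|H5)·P(H5)
      = 0.005·0.197 + 0.129·0.176 + 0.247·0.213 + 0.013·0.283 + 0.153·0.131
      = 0.000985 + 0.022704 + 0.052611 + 0.003679 + 0.020043 = 0.100022

0.1000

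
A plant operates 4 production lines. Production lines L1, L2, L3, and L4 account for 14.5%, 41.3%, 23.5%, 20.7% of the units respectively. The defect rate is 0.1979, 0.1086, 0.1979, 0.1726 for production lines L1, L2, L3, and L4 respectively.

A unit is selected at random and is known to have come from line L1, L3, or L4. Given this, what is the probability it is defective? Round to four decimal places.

Let S = {L1, L3, L4}.
P(S) = 0.145 + 0.235 + 0.207 = 0.587.
P(D ∩ S) = 0.1979·0.145 + 0.1979·0.235 + 0.1726·0.207 = 0.0286955 + 0.0465065 + 0.0357282 = 0.1109302.
P(D | S) = 0.1109302 / 0.587 = 0.188978…

0.1890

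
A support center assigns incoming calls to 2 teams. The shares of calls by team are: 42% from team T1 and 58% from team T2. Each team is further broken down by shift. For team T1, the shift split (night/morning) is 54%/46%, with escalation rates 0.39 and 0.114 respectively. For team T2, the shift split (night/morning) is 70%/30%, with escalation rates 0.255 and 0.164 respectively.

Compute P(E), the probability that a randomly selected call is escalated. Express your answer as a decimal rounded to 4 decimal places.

0.2425

P(E|T1) = 0.54·0.39 + 0.46·0.114 = 0.2106 + 0.05244 = 0.26304
P(E|T2) = 0.7·0.255 + 0.3·0.164 = 0.1785 + 0.0492 = 0.2277
Then overall,
P(E) = 0.42·0.26304 + 0.58·0.2277
      = 0.1104768 + 0.132066 = 0.2425428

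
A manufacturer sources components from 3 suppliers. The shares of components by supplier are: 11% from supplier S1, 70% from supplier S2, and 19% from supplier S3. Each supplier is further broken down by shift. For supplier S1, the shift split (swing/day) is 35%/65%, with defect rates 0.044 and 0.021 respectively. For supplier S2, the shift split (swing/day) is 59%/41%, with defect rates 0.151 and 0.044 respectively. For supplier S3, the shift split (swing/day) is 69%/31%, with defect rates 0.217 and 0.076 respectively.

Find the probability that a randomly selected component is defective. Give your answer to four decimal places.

P(D) ≈ 0.1111

P(D|S1) = 0.35·0.044 + 0.65·0.021 = 0.0154 + 0.01365 = 0.02905
P(D|S2) = 0.59·0.151 + 0.41·0.044 = 0.08909 + 0.01804 = 0.10713
P(D|S3) = 0.69·0.217 + 0.31·0.076 = 0.14973 + 0.02356 = 0.17329
Then overall,
P(D) = 0.11·0.02905 + 0.7·0.10713 + 0.19·0.17329
      = 0.0031955 + 0.074991 + 0.0329251 = 0.1111116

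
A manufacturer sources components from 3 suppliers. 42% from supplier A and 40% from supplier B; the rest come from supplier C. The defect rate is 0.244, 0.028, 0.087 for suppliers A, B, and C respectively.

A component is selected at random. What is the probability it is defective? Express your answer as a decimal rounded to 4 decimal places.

P(D) ≈ 0.1293

P(C) = 1 − (0.42 + 0.4) = 0.18.
P(D) = P(D|A)·P(A) + P(D|B)·P(B) + P(D|C)·P(C)
      = 0.244·0.42 + 0.028·0.4 + 0.087·0.18
      = 0.10248 + 0.0112 + 0.01566 = 0.12934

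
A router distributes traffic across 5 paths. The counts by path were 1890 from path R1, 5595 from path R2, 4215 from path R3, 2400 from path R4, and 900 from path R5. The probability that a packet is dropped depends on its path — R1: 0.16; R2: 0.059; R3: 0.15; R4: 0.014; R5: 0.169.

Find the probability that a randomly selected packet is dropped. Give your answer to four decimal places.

Total: 1890 + 5595 + 4215 + 2400 + 900 = 15000.
P(R1) = 1890/15000 = 0.126. P(R2) = 5595/15000 = 0.373. P(R3) = 4215/15000 = 0.281. P(R4) = 2400/15000 = 0.16. P(R5) = 900/15000 = 0.06.
Using total probability over the partition,
P(L) = P(L|R1)·P(R1) + P(L|R2)·P(R2) + P(L|R3)·P(R3) + P(L|R4)·P(R4) + P(L|R5)·P(R5)
      = 0.16·0.126 + 0.059·0.373 + 0.15·0.281 + 0.014·0.16 + 0.169·0.06
      = 0.02016 + 0.022007 + 0.04215 + 0.00224 + 0.01014 = 0.096697

0.0967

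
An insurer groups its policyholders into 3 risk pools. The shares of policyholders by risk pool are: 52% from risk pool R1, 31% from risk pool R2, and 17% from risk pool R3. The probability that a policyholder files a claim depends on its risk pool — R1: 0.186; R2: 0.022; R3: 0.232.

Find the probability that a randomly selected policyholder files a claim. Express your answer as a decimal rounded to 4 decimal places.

P(C) ≈ 0.1430

P(C) = P(C|R1)·P(R1) + P(C|R2)·P(R2) + P(C|R3)·P(R3)
      = 0.186·0.52 + 0.022·0.31 + 0.232·0.17
      = 0.09672 + 0.00682 + 0.03944 = 0.14298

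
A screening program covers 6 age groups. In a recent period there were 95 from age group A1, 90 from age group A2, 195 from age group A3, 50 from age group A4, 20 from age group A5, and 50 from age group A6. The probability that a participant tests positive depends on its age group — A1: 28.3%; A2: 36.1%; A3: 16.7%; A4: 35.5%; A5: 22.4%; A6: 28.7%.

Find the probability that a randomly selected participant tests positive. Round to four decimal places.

Total: 95 + 90 + 195 + 50 + 20 + 50 = 500.
P(A1) = 95/500 = 0.19. P(A2) = 90/500 = 0.18. P(A3) = 195/500 = 0.39. P(A4) = 50/500 = 0.1. P(A5) = 20/500 = 0.04. P(A6) = 50/500 = 0.1.
P(T) = P(T|A1)·P(A1) + P(T|A2)·P(A2) + P(T|A3)·P(A3) + P(T|A4)·P(A4) + P(T|A5)·P(A5) + P(T|A6)·P(A6)
      = 0.283·0.19 + 0.361·0.18 + 0.167·0.39 + 0.355·0.1 + 0.224·0.04 + 0.287·0.1
      = 0.05377 + 0.06498 + 0.06513 + 0.0355 + 0.00896 + 0.0287 = 0.25704

P(T) ≈ 0.2570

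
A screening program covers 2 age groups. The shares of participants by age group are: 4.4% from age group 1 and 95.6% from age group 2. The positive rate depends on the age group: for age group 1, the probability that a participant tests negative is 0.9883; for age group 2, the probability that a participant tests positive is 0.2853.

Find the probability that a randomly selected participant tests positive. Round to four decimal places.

P(T|1) = 1 − 0.9883 = 0.0117.
P(T) = P(T|1)·P(1) + P(T|2)·P(2)
      = 0.0117·0.044 + 0.2853·0.956
      = 0.0005148 + 0.2727468 = 0.2732616

P(T) ≈ 0.2733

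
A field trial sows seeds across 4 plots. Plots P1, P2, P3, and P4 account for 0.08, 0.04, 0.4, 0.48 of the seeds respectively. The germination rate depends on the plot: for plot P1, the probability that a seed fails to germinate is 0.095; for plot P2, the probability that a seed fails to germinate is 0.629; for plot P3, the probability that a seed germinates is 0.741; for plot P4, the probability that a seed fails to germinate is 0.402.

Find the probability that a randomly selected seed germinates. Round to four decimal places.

P(G) ≈ 0.6707

P(G|P1) = 1 − 0.095 = 0.905.
P(G|P2) = 1 − 0.629 = 0.371.
P(G|P4) = 1 − 0.402 = 0.598.
P(G) = P(G|P1)·P(P1) + P(G|P2)·P(P2) + P(G|P3)·P(P3) + P(G|P4)·P(P4)
      = 0.905·0.08 + 0.371·0.04 + 0.741·0.4 + 0.598·0.48
      = 0.0724 + 0.01484 + 0.2964 + 0.28704 = 0.67068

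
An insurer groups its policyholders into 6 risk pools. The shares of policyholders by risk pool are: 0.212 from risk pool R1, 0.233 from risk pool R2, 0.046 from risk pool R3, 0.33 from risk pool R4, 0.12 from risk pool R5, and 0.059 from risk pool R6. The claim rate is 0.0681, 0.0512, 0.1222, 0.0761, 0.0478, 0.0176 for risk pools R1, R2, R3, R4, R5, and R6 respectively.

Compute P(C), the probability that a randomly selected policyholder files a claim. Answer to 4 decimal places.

0.0639

Summing over the partition,
P(C) = P(C|R1)·P(R1) + P(C|R2)·P(R2) + P(C|R3)·P(R3) + P(C|R4)·P(R4) + P(C|R5)·P(R5) + P(C|R6)·P(R6)
      = 0.0681·0.212 + 0.0512·0.233 + 0.1222·0.046 + 0.0761·0.33 + 0.0478·0.12 + 0.0176·0.059
      = 0.0144372 + 0.0119296 + 0.0056212 + 0.025113 + 0.005736 + 0.0010384 = 0.0638754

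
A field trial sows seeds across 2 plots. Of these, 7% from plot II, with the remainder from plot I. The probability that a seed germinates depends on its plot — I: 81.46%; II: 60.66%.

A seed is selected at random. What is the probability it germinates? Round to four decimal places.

0.8000

P(I) = 1 − (0.07) = 0.93.
P(G) = P(G|I)·P(I) + P(G|II)·P(II)
      = 0.8146·0.93 + 0.6066·0.07
      = 0.757578 + 0.042462 = 0.80004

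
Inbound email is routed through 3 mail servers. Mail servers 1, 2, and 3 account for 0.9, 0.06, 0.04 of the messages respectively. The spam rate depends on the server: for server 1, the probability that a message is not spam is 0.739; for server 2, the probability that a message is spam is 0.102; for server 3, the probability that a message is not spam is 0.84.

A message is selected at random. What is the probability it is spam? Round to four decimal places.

P(S|1) = 1 − 0.739 = 0.261.
P(S|3) = 1 − 0.84 = 0.16.
P(S) = P(S|1)·P(1) + P(S|2)·P(2) + P(S|3)·P(3)
      = 0.261·0.9 + 0.102·0.06 + 0.16·0.04
      = 0.2349 + 0.00612 + 0.0064 = 0.24742

0.2474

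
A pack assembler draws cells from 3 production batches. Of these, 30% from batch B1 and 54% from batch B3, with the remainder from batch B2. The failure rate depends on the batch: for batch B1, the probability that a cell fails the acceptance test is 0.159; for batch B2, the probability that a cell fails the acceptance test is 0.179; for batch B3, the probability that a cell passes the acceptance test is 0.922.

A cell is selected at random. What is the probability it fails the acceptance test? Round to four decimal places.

P(F) ≈ 0.1185

P(B2) = 1 − (0.3 + 0.54) = 0.16.
P(F|B3) = 1 − 0.922 = 0.078.
P(F) = P(F|B1)·P(B1) + P(F|B2)·P(B2) + P(F|B3)·P(B3)
      = 0.159·0.3 + 0.179·0.16 + 0.078·0.54
      = 0.0477 + 0.02864 + 0.04212 = 0.11846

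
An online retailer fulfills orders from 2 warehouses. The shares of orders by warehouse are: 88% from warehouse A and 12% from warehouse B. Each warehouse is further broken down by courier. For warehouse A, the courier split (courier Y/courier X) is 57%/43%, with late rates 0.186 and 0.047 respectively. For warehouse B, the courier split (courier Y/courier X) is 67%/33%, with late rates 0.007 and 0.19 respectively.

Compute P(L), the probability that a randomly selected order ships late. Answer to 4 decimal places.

P(L|A) = 0.57·0.186 + 0.43·0.047 = 0.10602 + 0.02021 = 0.12623
P(L|B) = 0.67·0.007 + 0.33·0.19 = 0.00469 + 0.0627 = 0.06739
By total probability over the outer partition,
P(L) = 0.88·0.12623 + 0.12·0.06739
      = 0.1110824 + 0.0080868 = 0.1191692

0.1192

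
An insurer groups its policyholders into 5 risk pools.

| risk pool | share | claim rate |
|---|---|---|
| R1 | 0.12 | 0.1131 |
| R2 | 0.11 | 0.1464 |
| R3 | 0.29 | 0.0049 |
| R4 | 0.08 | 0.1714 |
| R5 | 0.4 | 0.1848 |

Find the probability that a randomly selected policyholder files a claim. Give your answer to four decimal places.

P(C) = P(C|R1)·P(R1) + P(C|R2)·P(R2) + P(C|R3)·P(R3) + P(C|R4)·P(R4) + P(C|R5)·P(R5)
      = 0.1131·0.12 + 0.1464·0.11 + 0.0049·0.29 + 0.1714·0.08 + 0.1848·0.4
      = 0.013572 + 0.016104 + 0.001421 + 0.013712 + 0.07392 = 0.118729

0.1187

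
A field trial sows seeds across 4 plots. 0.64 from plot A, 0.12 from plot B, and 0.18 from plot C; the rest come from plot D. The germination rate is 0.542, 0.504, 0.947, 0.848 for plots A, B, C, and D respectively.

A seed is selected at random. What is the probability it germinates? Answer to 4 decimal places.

P(D) = 1 − (0.64 + 0.12 + 0.18) = 0.06.
P(G) = P(G|A)·P(A) + P(G|B)·P(B) + P(G|C)·P(C) + P(G|D)·P(D)
      = 0.542·0.64 + 0.504·0.12 + 0.947·0.18 + 0.848·0.06
      = 0.34688 + 0.06048 + 0.17046 + 0.05088 = 0.6287

0.6287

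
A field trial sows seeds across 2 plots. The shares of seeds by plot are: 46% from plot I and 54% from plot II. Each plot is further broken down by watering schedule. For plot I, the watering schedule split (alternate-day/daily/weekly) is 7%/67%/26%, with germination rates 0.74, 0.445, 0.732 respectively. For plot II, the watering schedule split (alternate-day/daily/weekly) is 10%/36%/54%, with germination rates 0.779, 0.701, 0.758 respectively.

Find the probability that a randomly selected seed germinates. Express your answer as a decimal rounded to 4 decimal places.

0.6479

P(G|I) = 0.07·0.74 + 0.67·0.445 + 0.26·0.732 = 0.0518 + 0.29815 + 0.19032 = 0.54027
P(G|II) = 0.1·0.779 + 0.36·0.701 + 0.54·0.758 = 0.0779 + 0.25236 + 0.40932 = 0.73958
Then overall,
P(G) = 0.46·0.54027 + 0.54·0.73958
      = 0.2485242 + 0.3993732 = 0.6478974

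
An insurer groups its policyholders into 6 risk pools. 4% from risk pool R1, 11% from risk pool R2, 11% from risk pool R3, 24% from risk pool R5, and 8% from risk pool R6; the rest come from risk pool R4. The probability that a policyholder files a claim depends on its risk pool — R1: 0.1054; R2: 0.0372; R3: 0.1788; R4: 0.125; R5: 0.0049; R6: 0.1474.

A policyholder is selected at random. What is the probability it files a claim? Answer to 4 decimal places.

0.0934

P(R4) = 1 − (0.04 + 0.11 + 0.11 + 0.24 + 0.08) = 0.42.
Using total probability over the partition,
P(C) = P(C|R1)·P(R1) + P(C|R2)·P(R2) + P(C|R3)·P(R3) + P(C|R4)·P(R4) + P(C|R5)·P(R5) + P(C|R6)·P(R6)
      = 0.1054·0.04 + 0.0372·0.11 + 0.1788·0.11 + 0.125·0.42 + 0.0049·0.24 + 0.1474·0.08
      = 0.004216 + 0.004092 + 0.019668 + 0.0525 + 0.001176 + 0.011792 = 0.093444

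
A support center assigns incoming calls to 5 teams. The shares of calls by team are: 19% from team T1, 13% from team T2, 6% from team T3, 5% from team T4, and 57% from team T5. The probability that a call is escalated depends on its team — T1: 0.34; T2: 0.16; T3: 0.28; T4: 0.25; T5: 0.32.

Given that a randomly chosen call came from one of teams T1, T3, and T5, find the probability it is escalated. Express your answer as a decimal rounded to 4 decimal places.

Let S = {T1, T3, T5}.
P(S) = 0.19 + 0.06 + 0.57 = 0.82.
P(E ∩ S) = 0.34·0.19 + 0.28·0.06 + 0.32·0.57 = 0.0646 + 0.0168 + 0.1824 = 0.2638.
P(E | S) = 0.2638 / 0.82 = 0.321707…

P(E|S) ≈ 0.3217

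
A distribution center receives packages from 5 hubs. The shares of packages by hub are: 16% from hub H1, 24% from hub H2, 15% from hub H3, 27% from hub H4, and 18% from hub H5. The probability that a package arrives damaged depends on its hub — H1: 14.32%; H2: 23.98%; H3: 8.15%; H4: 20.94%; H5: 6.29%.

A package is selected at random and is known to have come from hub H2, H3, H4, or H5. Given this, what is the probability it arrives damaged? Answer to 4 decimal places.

Let S = {H2, H3, H4, H5}.
P(S) = 0.24 + 0.15 + 0.27 + 0.18 = 0.84.
P(D ∩ S) = 0.2398·0.24 + 0.0815·0.15 + 0.2094·0.27 + 0.0629·0.18 = 0.057552 + 0.012225 + 0.056538 + 0.011322 = 0.137637.
P(D | S) = 0.137637 / 0.84 = 0.163854…

P(D|S) ≈ 0.1639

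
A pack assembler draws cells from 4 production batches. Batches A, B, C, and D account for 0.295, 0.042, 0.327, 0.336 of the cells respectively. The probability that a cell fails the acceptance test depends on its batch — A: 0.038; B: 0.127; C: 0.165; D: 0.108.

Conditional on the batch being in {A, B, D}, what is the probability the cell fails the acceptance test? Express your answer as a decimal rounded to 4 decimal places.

P(F|S) ≈ 0.0785

Let S = {A, B, D}.
P(S) = 0.295 + 0.042 + 0.336 = 0.673.
P(F ∩ S) = 0.038·0.295 + 0.127·0.042 + 0.108·0.336 = 0.01121 + 0.005334 + 0.036288 = 0.052832.
P(F | S) = 0.052832 / 0.673 = 0.078502…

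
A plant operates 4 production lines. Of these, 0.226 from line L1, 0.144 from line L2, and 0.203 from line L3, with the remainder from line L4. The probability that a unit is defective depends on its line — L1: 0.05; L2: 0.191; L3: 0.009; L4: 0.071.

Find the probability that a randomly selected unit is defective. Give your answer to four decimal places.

0.0709

P(L4) = 1 − (0.226 + 0.144 + 0.203) = 0.427.
Using total probability over the partition,
P(D) = P(D|L1)·P(L1) + P(D|L2)·P(L2) + P(D|L3)·P(L3) + P(D|L4)·P(L4)
      = 0.05·0.226 + 0.191·0.144 + 0.009·0.203 + 0.071·0.427
      = 0.0113 + 0.027504 + 0.001827 + 0.030317 = 0.070948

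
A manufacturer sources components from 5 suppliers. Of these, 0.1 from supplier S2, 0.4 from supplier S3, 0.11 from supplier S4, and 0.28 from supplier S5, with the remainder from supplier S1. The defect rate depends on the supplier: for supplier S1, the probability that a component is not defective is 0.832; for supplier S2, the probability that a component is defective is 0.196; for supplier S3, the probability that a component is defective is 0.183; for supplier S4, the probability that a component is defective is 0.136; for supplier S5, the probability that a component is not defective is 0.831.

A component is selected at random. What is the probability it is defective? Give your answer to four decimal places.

P(D) ≈ 0.1736

P(S1) = 1 − (0.1 + 0.4 + 0.11 + 0.28) = 0.11.
P(D|S1) = 1 − 0.832 = 0.168.
P(D|S5) = 1 − 0.831 = 0.169.
P(D) = P(D|S1)·P(S1) + P(D|S2)·P(S2) + P(D|S3)·P(S3) + P(D|S4)·P(S4) + P(D|S5)·P(S5)
      = 0.168·0.11 + 0.196·0.1 + 0.183·0.4 + 0.136·0.11 + 0.169·0.28
      = 0.01848 + 0.0196 + 0.0732 + 0.01496 + 0.04732 = 0.17356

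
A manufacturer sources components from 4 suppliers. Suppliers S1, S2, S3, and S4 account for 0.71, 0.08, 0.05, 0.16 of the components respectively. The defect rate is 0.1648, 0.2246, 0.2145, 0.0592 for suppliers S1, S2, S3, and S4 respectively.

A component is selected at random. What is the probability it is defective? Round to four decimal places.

P(D) ≈ 0.1552

Using total probability over the partition,
P(D) = P(D|S1)·P(S1) + P(D|S2)·P(S2) + P(D|S3)·P(S3) + P(D|S4)·P(S4)
      = 0.1648·0.71 + 0.2246·0.08 + 0.2145·0.05 + 0.0592·0.16
      = 0.117008 + 0.017968 + 0.010725 + 0.009472 = 0.155173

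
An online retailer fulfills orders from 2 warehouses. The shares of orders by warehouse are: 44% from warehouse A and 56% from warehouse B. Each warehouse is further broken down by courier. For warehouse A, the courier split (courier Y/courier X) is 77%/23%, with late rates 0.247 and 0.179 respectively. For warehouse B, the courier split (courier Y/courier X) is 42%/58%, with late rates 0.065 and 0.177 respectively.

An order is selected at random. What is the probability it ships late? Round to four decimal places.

0.1746

P(L|A) = 0.77·0.247 + 0.23·0.179 = 0.19019 + 0.04117 = 0.23136
P(L|B) = 0.42·0.065 + 0.58·0.177 = 0.0273 + 0.10266 = 0.12996
Then overall,
P(L) = 0.44·0.23136 + 0.56·0.12996
      = 0.1017984 + 0.0727776 = 0.174576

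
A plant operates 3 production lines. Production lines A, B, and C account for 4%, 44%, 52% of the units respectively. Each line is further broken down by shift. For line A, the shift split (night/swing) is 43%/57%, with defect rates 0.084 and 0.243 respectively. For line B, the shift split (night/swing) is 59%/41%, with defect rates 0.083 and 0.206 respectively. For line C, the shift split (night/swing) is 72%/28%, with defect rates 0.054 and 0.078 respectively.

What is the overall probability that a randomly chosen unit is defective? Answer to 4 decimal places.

0.0973

P(D|A) = 0.43·0.084 + 0.57·0.243 = 0.03612 + 0.13851 = 0.17463
P(D|B) = 0.59·0.083 + 0.41·0.206 = 0.04897 + 0.08446 = 0.13343
P(D|C) = 0.72·0.054 + 0.28·0.078 = 0.03888 + 0.02184 = 0.06072
Then overall,
P(D) = 0.04·0.17463 + 0.44·0.13343 + 0.52·0.06072
      = 0.0069852 + 0.0587092 + 0.0315744 = 0.0972688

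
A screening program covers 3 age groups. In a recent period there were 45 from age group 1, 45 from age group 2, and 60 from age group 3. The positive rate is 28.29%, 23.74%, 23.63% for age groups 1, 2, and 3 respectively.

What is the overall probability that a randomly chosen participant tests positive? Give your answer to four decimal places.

Total: 45 + 45 + 60 = 150.
P(1) = 45/150 = 0.3. P(2) = 45/150 = 0.3. P(3) = 60/150 = 0.4.
Using total probability over the partition,
P(T) = P(T|1)·P(1) + P(T|2)·P(2) + P(T|3)·P(3)
      = 0.2829·0.3 + 0.2374·0.3 + 0.2363·0.4
      = 0.08487 + 0.07122 + 0.09452 = 0.25061

P(T) ≈ 0.2506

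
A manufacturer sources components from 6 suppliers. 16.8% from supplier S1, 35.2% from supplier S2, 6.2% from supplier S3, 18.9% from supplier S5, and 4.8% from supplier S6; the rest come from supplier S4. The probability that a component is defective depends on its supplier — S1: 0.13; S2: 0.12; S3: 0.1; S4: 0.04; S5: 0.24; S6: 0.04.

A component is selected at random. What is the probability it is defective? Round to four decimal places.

0.1248

P(S4) = 1 − (0.168 + 0.352 + 0.062 + 0.189 + 0.048) = 0.181.
Using total probability over the partition,
P(D) = P(D|S1)·P(S1) + P(D|S2)·P(S2) + P(D|S3)·P(S3) + P(D|S4)·P(S4) + P(D|S5)·P(S5) + P(D|S6)·P(S6)
      = 0.13·0.168 + 0.12·0.352 + 0.1·0.062 + 0.04·0.181 + 0.24·0.189 + 0.04·0.048
      = 0.02184 + 0.04224 + 0.0062 + 0.00724 + 0.04536 + 0.00192 = 0.1248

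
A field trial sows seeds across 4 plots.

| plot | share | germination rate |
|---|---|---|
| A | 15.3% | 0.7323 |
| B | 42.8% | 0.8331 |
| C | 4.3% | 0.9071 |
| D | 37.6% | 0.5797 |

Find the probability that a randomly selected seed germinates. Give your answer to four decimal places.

P(G) ≈ 0.7256

Summing over the partition,
P(G) = P(G|A)·P(A) + P(G|B)·P(B) + P(G|C)·P(C) + P(G|D)·P(D)
      = 0.7323·0.153 + 0.8331·0.428 + 0.9071·0.043 + 0.5797·0.376
      = 0.1120419 + 0.3565668 + 0.0390053 + 0.2179672 = 0.7255812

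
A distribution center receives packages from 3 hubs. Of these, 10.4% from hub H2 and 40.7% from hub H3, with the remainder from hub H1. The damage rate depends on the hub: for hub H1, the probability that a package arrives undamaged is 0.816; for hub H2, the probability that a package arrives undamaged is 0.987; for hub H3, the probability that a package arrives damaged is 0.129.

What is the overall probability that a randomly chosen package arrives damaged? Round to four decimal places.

0.1438

P(H1) = 1 − (0.104 + 0.407) = 0.489.
P(D|H1) = 1 − 0.816 = 0.184.
P(D|H2) = 1 − 0.987 = 0.013.
P(D) = P(D|H1)·P(H1) + P(D|H2)·P(H2) + P(D|H3)·P(H3)
      = 0.184·0.489 + 0.013·0.104 + 0.129·0.407
      = 0.089976 + 0.001352 + 0.052503 = 0.143831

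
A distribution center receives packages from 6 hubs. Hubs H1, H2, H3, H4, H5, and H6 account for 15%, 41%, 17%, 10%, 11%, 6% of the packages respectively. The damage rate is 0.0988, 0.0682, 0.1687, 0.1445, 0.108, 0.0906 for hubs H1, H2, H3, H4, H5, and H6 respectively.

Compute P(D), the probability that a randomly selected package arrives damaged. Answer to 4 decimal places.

Summing over the partition,
P(D) = P(D|H1)·P(H1) + P(D|H2)·P(H2) + P(D|H3)·P(H3) + P(D|H4)·P(H4) + P(D|H5)·P(H5) + P(D|H6)·P(H6)
      = 0.0988·0.15 + 0.0682·0.41 + 0.1687·0.17 + 0.1445·0.1 + 0.108·0.11 + 0.0906·0.06
      = 0.01482 + 0.027962 + 0.028679 + 0.01445 + 0.01188 + 0.005436 = 0.103227

0.1032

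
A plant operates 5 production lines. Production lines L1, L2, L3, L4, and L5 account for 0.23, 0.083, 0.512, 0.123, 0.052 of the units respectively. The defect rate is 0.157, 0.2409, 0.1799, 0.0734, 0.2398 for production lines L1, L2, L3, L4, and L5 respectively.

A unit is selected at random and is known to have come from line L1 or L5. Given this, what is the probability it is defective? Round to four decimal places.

0.1723

Let S = {L1, L5}.
P(S) = 0.23 + 0.052 = 0.282.
P(D ∩ S) = 0.157·0.23 + 0.2398·0.052 = 0.03611 + 0.0124696 = 0.0485796.
P(D | S) = 0.0485796 / 0.282 = 0.172268…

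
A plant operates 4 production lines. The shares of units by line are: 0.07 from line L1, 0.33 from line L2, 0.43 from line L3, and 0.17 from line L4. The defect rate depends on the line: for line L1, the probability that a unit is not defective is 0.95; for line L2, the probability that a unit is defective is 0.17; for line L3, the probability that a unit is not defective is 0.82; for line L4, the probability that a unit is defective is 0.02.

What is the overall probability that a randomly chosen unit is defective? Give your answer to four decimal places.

0.1404

P(D|L1) = 1 − 0.95 = 0.05.
P(D|L3) = 1 − 0.82 = 0.18.
P(D) = P(D|L1)·P(L1) + P(D|L2)·P(L2) + P(D|L3)·P(L3) + P(D|L4)·P(L4)
      = 0.05·0.07 + 0.17·0.33 + 0.18·0.43 + 0.02·0.17
      = 0.0035 + 0.0561 + 0.0774 + 0.0034 = 0.1404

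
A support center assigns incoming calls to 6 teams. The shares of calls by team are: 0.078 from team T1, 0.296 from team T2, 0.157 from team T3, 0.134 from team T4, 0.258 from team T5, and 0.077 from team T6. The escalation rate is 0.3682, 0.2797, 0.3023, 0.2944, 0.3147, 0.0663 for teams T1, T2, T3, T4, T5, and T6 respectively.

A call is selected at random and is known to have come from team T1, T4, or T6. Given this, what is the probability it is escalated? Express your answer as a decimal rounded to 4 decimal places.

P(E|S) ≈ 0.2535

Let S = {T1, T4, T6}.
P(S) = 0.078 + 0.134 + 0.077 = 0.289.
P(E ∩ S) = 0.3682·0.078 + 0.2944·0.134 + 0.0663·0.077 = 0.0287196 + 0.0394496 + 0.0051051 = 0.0732743.
P(E | S) = 0.0732743 / 0.289 = 0.253544…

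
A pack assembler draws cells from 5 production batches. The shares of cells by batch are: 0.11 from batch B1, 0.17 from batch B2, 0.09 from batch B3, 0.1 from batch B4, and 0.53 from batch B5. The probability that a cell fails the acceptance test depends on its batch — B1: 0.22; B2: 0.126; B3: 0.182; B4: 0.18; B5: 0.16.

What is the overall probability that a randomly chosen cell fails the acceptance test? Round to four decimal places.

P(F) ≈ 0.1648

P(F) = P(F|B1)·P(B1) + P(F|B2)·P(B2) + P(F|B3)·P(B3) + P(F|B4)·P(B4) + P(F|B5)·P(B5)
      = 0.22·0.11 + 0.126·0.17 + 0.182·0.09 + 0.18·0.1 + 0.16·0.53
      = 0.0242 + 0.02142 + 0.01638 + 0.018 + 0.0848 = 0.1648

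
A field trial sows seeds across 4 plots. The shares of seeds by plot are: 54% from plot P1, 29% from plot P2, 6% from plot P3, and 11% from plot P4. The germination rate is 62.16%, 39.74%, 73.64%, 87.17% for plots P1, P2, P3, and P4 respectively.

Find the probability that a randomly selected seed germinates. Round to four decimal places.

0.5910

P(G) = P(G|P1)·P(P1) + P(G|P2)·P(P2) + P(G|P3)·P(P3) + P(G|P4)·P(P4)
      = 0.6216·0.54 + 0.3974·0.29 + 0.7364·0.06 + 0.8717·0.11
      = 0.335664 + 0.115246 + 0.044184 + 0.095887 = 0.590981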